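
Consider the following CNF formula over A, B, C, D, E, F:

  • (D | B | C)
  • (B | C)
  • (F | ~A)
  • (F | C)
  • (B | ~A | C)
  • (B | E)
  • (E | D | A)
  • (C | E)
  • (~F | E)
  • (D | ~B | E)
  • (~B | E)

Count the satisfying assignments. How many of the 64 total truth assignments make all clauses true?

Split on B, then E.
  B=T, E=T: D free; 5 ways for (A,C,F) × 2^1 = 10.
  B=T, E=F: a clause becomes empty — 0.
  B=F, E=T: D free; 3 ways for (A,C,F) × 2^1 = 6.
  B=F, E=F: a clause becomes empty — 0.
Total: 10 + 0 + 6 + 0 = 16.

16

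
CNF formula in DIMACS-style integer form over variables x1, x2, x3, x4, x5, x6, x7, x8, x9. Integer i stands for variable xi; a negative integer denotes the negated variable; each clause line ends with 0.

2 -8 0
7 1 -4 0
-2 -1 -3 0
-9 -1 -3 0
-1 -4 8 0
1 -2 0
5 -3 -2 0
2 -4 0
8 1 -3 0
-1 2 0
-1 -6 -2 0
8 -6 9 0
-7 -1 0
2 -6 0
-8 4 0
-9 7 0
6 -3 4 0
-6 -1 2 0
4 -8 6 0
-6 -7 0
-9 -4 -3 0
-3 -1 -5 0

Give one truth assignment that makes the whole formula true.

x1=False, x2=False, x3=False, x4=False, x5=False, x6=False, x7=False, x8=False, x9=False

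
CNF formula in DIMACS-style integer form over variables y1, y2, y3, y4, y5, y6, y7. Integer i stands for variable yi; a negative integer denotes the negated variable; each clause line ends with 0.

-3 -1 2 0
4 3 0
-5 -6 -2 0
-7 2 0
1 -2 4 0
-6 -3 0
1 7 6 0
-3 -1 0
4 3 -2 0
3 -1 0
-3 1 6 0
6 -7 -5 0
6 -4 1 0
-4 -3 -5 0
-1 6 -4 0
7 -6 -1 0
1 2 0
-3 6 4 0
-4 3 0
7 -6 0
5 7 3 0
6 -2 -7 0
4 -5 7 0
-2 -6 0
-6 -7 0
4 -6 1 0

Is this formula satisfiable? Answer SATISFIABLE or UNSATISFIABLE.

UNSATISFIABLE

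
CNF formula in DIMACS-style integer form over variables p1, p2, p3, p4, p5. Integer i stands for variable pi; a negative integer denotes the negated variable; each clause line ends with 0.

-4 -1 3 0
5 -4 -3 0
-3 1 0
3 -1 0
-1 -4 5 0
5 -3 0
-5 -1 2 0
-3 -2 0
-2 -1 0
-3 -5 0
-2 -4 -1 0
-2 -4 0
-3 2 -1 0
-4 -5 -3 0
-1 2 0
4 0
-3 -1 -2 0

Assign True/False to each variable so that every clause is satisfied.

(p4) is a unit clause, so p4 = True.
(~p2) is a unit clause, so p2 = False.
The clause (~p1) is unit: p1 must be False.
The clause (~p3) is unit: p3 must be False.
p5 is now unconstrained; take p5 = True.

p1=False, p2=False, p3=False, p4=True, p5=True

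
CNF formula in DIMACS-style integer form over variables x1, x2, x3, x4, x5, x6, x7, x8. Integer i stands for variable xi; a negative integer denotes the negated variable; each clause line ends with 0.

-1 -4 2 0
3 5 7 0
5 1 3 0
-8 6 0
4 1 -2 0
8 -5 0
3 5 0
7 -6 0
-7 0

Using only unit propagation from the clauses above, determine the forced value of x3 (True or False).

(!x7) is a unit clause: x7 = False.
(!x6 || x7) with x7 = False leaves only !x6, so x6 = False.
(x6 || !x8) with x6 = False leaves only !x8, so x8 = False.
(!x5 || x8): since x8 = False, the clause reduces to (!x5). x5 = False.
(x3 || x5 || x7): since x5 = False, x7 = False, the clause reduces to (x3). x3 = True.

True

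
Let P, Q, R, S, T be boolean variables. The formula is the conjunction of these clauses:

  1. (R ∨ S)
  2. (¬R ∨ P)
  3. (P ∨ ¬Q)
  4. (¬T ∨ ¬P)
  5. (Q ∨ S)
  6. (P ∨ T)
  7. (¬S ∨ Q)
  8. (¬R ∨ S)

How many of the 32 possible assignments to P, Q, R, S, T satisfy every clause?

The models are:
  P=T Q=T R=F S=T T=F
  P=T Q=T R=T S=T T=F
That's 2 in total.

2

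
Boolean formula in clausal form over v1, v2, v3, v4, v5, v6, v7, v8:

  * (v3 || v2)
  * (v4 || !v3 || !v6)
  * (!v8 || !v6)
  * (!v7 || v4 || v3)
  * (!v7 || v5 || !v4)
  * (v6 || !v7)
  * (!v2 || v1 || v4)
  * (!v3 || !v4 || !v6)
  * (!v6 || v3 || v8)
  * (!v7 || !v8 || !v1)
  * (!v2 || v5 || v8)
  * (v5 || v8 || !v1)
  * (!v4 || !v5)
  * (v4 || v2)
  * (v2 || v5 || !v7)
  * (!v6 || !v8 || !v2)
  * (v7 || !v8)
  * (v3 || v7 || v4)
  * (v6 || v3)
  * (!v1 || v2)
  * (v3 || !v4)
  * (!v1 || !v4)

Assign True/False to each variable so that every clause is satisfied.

Set v1 = True and propagate.
  then v2 is forced to True.
  then v4 is forced to False.
The remaining clauses are satisfied by v3 = True, v5 = True, v6 = False, v7 = False, v8 = False.

v1=True  v2=True  v3=True  v4=False  v5=True  v6=False  v7=False  v8=False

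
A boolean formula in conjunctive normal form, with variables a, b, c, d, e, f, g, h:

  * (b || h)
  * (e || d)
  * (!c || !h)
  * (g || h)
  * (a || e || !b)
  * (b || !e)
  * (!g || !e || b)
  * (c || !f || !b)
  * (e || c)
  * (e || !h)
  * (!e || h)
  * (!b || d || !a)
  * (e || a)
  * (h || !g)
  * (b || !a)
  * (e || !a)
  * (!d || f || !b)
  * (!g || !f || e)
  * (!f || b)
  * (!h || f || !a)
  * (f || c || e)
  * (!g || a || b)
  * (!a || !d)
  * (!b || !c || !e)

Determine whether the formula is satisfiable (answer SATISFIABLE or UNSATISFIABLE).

SATISFIABLE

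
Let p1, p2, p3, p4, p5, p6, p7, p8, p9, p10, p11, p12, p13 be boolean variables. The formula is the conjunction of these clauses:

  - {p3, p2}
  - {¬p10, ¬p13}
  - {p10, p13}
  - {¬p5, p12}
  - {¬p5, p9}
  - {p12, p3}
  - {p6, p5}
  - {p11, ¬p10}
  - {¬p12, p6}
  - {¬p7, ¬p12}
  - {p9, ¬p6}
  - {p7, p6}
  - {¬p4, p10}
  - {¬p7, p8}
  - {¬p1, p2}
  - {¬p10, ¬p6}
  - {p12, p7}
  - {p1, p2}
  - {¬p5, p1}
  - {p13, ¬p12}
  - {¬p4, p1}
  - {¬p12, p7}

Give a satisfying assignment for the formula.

Pure literal: p2 appears only positively; assign p2 = True.
p3 occurs only positively in the remaining clauses — set p3 = True.
Try p1 = True.
Try p4 = False.
Try p5 = False.
  then p6 is forced to True.
  then p9 is forced to True.
  then p10 is forced to False.
  then p13 is forced to True.
For the remaining variables, p7 = True, p8 = True, p11 = False, p12 = False works.

p1=T, p2=T, p3=T, p4=F, p5=F, p6=T, p7=T, p8=T, p9=T, p10=F, p11=F, p12=F, p13=T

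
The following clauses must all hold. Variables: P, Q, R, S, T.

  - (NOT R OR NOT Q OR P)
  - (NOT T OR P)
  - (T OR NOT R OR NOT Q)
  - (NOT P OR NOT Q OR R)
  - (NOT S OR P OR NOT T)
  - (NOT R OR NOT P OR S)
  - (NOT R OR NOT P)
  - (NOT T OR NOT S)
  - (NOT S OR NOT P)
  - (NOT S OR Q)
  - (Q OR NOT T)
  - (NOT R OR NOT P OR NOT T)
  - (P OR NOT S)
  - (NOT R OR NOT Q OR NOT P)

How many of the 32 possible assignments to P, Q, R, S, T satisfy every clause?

4

Satisfying assignments:
  P=F Q=F R=F S=F T=F
  P=F Q=F R=T S=F T=F
  P=F Q=T R=F S=F T=F
  P=T Q=F R=F S=F T=F
That's 4 in total.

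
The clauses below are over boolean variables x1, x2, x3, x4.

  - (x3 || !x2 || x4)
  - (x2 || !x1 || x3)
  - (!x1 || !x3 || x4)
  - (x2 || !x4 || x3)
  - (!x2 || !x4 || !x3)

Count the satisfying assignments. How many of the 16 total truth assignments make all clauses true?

7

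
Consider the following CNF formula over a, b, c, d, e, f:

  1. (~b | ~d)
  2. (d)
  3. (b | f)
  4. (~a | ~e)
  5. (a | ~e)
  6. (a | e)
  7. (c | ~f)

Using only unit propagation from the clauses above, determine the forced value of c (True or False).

True

(d) stands alone — d = True.
(~d | ~b): since d = True, the clause reduces to (~b). b = False.
(b | f) with b = False leaves only f, so f = True.
(c | ~f): since f = True, the clause reduces to (c). c = True.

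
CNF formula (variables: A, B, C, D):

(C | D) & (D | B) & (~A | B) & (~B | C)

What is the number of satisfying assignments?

6

Satisfying assignments:
  A=0 B=0 C=0 D=1
  A=0 B=0 C=1 D=1
  A=0 B=1 C=1 D=0
  A=0 B=1 C=1 D=1
  A=1 B=1 C=1 D=0
  A=1 B=1 C=1 D=1
Count: 6.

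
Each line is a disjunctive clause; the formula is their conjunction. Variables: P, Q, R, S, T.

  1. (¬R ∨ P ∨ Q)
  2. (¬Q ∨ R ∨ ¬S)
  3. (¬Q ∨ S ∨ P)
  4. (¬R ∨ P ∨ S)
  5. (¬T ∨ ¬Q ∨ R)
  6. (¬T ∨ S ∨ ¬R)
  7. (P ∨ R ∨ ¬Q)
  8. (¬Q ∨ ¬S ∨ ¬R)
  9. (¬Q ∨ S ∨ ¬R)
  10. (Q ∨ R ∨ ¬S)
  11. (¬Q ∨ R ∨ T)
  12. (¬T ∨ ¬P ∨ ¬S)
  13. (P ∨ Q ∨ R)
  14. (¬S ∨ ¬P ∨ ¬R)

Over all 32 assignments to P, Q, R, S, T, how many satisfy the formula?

Satisfying assignments:
  P=T Q=F R=F S=F T=F
  P=T Q=F R=F S=F T=T
  P=T Q=F R=T S=F T=F
That's 3 in total.

3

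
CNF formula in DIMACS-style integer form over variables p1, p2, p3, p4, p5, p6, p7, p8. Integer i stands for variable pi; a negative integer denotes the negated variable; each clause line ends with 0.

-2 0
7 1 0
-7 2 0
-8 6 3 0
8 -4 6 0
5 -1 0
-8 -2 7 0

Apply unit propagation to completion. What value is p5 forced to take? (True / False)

True

(~p2) is a unit clause: p2 = False.
From (~p7 | p2) and p2 = False: p7 = False.
From (p1 | p7) and p7 = False: p1 = True.
From (~p1 | p5) and p1 = True: p5 = True.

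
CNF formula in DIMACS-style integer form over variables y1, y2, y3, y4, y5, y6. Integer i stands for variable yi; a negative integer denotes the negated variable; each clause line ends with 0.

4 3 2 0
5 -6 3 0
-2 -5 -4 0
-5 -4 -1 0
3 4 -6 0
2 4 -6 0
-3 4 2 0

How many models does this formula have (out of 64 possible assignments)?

28

Case analysis on y4 and y2:
  y4=1, y2=1: y1 free; 3 ways for (y3,y5,y6) × 2^1 = 6.
  y4=1, y2=0: 10 of the 16 assignments to (y1,y3,y5,y6) work.
  y4=0, y2=1: y1, y5 free; 3 ways for (y3,y6) × 2^2 = 12.
  y4=0, y2=0: a clause becomes empty — 0.
Total: 6 + 10 + 12 + 0 = 28.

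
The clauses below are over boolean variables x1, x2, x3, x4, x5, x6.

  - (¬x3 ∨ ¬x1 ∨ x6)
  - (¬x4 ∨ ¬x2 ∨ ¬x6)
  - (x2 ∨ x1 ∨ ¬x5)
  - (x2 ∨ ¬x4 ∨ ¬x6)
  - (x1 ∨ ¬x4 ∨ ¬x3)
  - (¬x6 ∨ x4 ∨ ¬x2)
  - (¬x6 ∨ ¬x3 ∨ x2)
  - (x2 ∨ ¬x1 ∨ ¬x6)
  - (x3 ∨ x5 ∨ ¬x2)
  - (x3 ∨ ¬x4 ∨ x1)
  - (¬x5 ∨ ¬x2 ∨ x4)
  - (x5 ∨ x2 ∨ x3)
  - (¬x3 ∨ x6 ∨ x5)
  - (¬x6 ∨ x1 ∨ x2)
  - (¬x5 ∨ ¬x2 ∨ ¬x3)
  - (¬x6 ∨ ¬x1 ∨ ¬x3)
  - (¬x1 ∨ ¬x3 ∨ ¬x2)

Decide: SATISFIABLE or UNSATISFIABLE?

SATISFIABLE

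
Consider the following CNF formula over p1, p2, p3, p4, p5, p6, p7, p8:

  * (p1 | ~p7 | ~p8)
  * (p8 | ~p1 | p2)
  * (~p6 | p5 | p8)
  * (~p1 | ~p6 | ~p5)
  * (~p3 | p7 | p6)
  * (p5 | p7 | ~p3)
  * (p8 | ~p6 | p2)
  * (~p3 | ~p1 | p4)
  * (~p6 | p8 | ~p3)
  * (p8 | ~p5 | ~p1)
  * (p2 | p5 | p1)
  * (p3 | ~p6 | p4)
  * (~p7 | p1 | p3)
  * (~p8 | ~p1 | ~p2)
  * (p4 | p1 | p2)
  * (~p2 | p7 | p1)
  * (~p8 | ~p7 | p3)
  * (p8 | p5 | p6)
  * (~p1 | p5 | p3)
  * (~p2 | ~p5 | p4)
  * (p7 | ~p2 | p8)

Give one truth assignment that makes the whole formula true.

p1=False, p2=False, p3=False, p4=True, p5=True, p6=True, p7=False, p8=True

Pure literal: p4 appears only positively; assign p4 = True.
Try p1 = False.
The remaining clauses are satisfied by p2 = False, p3 = False, p5 = True, p6 = True, p7 = False, p8 = True.
Every clause has at least one true literal under this assignment.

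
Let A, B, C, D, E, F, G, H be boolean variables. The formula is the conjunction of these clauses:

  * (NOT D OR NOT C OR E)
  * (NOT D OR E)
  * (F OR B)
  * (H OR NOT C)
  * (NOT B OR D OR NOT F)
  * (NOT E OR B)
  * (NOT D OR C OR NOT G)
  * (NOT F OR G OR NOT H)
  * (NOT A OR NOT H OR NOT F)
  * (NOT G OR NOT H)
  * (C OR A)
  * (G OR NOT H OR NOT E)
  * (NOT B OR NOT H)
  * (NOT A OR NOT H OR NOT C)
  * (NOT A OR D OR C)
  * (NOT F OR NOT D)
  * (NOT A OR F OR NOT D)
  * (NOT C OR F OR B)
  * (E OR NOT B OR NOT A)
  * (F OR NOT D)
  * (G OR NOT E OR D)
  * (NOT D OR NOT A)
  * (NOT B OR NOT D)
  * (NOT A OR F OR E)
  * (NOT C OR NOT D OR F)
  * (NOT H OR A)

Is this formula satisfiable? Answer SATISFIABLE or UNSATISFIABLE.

UNSATISFIABLE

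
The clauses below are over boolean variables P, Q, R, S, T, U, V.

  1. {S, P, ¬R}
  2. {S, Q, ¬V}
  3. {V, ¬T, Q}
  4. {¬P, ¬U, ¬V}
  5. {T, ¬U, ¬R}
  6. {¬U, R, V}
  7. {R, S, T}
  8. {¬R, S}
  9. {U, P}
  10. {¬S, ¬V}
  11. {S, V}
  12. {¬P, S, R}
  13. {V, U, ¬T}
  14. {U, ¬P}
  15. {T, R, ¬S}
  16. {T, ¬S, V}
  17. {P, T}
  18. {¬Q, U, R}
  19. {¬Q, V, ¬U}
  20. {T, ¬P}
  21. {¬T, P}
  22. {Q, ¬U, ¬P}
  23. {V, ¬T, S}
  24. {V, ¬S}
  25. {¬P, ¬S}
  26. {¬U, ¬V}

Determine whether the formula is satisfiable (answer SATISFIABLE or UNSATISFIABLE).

S = True:
  propagation gives V=False; an empty clause results — contradiction.
S = False:
  propagation gives R=False, T=True, V=True, Q=True; an empty clause results — contradiction.
Every branch closes, so no satisfying assignment exists.

UNSATISFIABLE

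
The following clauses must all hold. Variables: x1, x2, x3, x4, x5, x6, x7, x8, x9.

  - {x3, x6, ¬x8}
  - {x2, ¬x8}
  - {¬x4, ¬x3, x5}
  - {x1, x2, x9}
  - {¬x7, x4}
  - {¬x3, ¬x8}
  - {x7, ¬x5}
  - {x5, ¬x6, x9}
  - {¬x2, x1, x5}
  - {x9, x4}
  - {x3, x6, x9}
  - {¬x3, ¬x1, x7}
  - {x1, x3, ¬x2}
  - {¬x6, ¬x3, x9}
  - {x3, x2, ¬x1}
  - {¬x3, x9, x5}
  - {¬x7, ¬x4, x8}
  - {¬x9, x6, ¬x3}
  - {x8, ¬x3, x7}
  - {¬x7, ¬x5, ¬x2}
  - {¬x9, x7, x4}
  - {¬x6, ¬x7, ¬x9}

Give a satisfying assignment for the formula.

x1=True  x2=True  x3=False  x4=True  x5=False  x6=True  x7=False  x8=True  x9=True

Check each clause:
  1. {¬x8, x6, x3} — x6 is true.
  2. {x2, ¬x8} — x2 is true.
  3. {x5, ¬x4, ¬x3} — ¬x3 is true.
  4. {x9, x1, x2} — x1 is true.
  5. {x4, ¬x7} — ¬x7 is true.
  6. {¬x8, ¬x3} — ¬x3 is true.
  7. {x7, ¬x5} — ¬x5 is true.
  8. {x9, ¬x6, x5} — x9 is true.
  9. {x1, x5, ¬x2} — x1 is true.
  10. {x9, x4} — x9 is true.
  11. {x3, x6, x9} — x9 is true.
  12. {¬x1, ¬x3, x7} — ¬x3 is true.
  13. {¬x2, x3, x1} — x1 is true.
  14. {x9, ¬x6, ¬x3} — x9 is true.
  15. {x3, ¬x1, x2} — x2 is true.
  16. {x9, x5, ¬x3} — x9 is true.
  17. {x8, ¬x4, ¬x7} — x8 is true.
  18. {¬x3, ¬x9, x6} — ¬x3 is true.
  19. {x7, ¬x3, x8} — x8 is true.
  20. {¬x5, ¬x2, ¬x7} — ¬x7 is true.
  21. {x4, ¬x9, x7} — x4 is true.
  22. {¬x6, ¬x7, ¬x9} — ¬x7 is true.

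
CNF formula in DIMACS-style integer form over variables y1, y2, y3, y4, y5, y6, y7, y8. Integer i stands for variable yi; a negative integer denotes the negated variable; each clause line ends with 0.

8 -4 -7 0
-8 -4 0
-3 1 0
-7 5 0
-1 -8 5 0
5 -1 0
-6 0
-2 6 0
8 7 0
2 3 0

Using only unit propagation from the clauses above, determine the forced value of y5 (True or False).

True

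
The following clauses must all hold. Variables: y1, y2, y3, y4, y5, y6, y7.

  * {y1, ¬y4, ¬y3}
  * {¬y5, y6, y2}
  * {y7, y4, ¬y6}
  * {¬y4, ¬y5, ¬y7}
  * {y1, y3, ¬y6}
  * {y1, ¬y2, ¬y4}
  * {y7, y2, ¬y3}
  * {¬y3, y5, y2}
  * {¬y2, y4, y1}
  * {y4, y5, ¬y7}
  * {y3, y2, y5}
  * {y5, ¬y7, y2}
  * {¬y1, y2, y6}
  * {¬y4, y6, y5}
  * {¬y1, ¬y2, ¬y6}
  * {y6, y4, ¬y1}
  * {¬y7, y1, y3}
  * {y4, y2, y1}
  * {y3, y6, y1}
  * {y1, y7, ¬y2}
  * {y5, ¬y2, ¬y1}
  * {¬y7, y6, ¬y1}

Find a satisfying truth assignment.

y1 = T  y2 = T  y3 = F  y4 = T  y5 = T  y6 = F  y7 = F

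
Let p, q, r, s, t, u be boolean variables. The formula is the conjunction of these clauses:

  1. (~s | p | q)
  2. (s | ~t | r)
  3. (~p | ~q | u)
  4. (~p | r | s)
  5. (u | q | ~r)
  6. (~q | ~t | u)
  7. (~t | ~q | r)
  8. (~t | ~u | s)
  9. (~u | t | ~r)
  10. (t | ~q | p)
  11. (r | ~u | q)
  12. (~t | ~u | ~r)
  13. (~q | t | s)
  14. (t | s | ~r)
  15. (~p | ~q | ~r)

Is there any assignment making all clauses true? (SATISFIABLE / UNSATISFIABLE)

SATISFIABLE

Try p = False.
Try q = False.
  then s is forced to False.
For the remaining variables, r = False, t = False, u = False works.
So p = F, q = F, r = F, s = F, t = F, u = F is a satisfying assignment.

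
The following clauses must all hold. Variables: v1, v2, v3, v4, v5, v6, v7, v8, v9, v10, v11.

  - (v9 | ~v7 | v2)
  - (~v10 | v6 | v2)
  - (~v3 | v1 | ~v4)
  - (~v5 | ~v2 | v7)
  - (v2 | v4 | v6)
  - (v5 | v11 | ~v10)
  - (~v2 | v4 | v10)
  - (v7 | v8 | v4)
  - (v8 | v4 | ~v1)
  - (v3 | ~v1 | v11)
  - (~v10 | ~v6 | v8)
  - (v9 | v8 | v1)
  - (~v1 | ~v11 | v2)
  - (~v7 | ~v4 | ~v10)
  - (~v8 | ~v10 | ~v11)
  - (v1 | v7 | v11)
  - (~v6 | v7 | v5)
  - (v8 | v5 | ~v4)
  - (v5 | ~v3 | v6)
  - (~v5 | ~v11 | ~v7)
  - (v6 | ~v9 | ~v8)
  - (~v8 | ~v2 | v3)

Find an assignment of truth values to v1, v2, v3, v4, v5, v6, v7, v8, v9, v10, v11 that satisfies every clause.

v1=T, v2=F, v3=T, v4=T, v5=T, v6=F, v7=F, v8=F, v9=T, v10=F, v11=F

Set v1 = True and propagate.
For the remaining variables, v2 = False, v3 = True, v4 = True, v5 = True, v6 = False, v7 = False, v8 = False, v9 = True, v10 = False, v11 = False works.
Check each clause:
  1. (v9 | ~v7 | v2) — v9 is true.
  2. (~v10 | v6 | v2) — ~v10 is true.
  3. (~v3 | ~v4 | v1) — v1 is true.
  4. (~v5 | v7 | ~v2) — ~v2 is true.
  5. (v2 | v4 | v6) — v4 is true.
  6. (v5 | v11 | ~v10) — v5 is true.
  7. (~v2 | v10 | v4) — v4 is true.
  8. (v4 | v7 | v8) — v4 is true.
  9. (~v1 | v4 | v8) — v4 is true.
  10. (~v1 | v3 | v11) — v3 is true.
  11. (v8 | ~v10 | ~v6) — ~v6 is true.
  12. (v8 | v9 | v1) — v9 is true.
  13. (~v11 | v2 | ~v1) — ~v11 is true.
  14. (~v7 | ~v10 | ~v4) — ~v7 is true.
  15. (~v8 | ~v11 | ~v10) — ~v8 is true.
  16. (v7 | v1 | v11) — v1 is true.
  17. (~v6 | v5 | v7) — ~v6 is true.
  18. (v8 | v5 | ~v4) — v5 is true.
  19. (~v3 | v6 | v5) — v5 is true.
  20. (~v5 | ~v7 | ~v11) — ~v7 is true.
  21. (~v9 | ~v8 | v6) — ~v8 is true.
  22. (~v8 | ~v2 | v3) — ~v8 is true.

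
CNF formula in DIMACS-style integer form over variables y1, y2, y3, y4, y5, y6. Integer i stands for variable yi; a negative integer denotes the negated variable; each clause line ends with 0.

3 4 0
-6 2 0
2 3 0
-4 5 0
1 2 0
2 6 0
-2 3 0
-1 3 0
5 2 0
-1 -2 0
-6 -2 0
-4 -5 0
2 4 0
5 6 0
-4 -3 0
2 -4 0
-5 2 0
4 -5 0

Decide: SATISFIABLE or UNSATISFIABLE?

UNSATISFIABLE

y2 = True:
  propagation gives y3=True, y1=False, y6=False, y5=True; an empty clause results — contradiction.
y2 = False:
  propagation gives y6=False; an empty clause results — contradiction.
Every branch closes, so no satisfying assignment exists.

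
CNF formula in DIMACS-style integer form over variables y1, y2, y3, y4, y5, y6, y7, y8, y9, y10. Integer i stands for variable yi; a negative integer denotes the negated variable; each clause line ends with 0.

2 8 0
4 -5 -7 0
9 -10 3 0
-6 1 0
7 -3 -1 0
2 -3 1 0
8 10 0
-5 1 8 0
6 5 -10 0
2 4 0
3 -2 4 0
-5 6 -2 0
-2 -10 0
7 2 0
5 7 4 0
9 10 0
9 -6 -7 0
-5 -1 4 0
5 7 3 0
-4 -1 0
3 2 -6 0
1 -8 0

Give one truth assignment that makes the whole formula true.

y1 = T  y2 = T  y3 = T  y4 = F  y5 = F  y6 = T  y7 = T  y8 = T  y9 = T  y10 = F

Check each clause:
  1. (y2 || y8) — y8 is true.
  2. (!y5 || !y7 || y4) — !y5 is true.
  3. (y3 || !y10 || y9) — y9 is true.
  4. (y1 || !y6) — y1 is true.
  5. (y7 || !y1 || !y3) — y7 is true.
  6. (y1 || !y3 || y2) — y1 is true.
  7. (y8 || y10) — y8 is true.
  8. (!y5 || y8 || y1) — y8 is true.
  9. (!y10 || y5 || y6) — y6 is true.
  10. (y4 || y2) — y2 is true.
  11. (y3 || !y2 || y4) — y3 is true.
  12. (y6 || !y5 || !y2) — !y5 is true.
  13. (!y2 || !y10) — !y10 is true.
  14. (y7 || y2) — y2 is true.
  15. (y7 || y5 || y4) — y7 is true.
  16. (y10 || y9) — y9 is true.
  17. (y9 || !y7 || !y6) — y9 is true.
  18. (!y1 || y4 || !y5) — !y5 is true.
  19. (y3 || y5 || y7) — y3 is true.
  20. (!y1 || !y4) — !y4 is true.
  21. (!y6 || y2 || y3) — y2 is true.
  22. (!y8 || y1) — y1 is true.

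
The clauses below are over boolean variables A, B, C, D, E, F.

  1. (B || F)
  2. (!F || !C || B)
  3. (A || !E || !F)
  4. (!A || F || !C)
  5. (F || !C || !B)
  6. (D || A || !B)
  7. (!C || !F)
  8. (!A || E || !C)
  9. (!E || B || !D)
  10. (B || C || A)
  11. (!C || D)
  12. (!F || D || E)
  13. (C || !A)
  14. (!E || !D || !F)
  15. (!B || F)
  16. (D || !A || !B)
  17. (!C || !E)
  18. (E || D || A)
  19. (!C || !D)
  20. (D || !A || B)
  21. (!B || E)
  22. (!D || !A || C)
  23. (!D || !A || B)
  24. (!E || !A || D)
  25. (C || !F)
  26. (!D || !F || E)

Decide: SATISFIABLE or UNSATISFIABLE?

UNSATISFIABLE

D = True:
  propagation gives C=False, A=False, B=True, F=True; an empty clause results — contradiction.
D = False:
  propagation gives C=False, A=False, B=False; an empty clause results — contradiction.
Every branch closes, so no satisfying assignment exists.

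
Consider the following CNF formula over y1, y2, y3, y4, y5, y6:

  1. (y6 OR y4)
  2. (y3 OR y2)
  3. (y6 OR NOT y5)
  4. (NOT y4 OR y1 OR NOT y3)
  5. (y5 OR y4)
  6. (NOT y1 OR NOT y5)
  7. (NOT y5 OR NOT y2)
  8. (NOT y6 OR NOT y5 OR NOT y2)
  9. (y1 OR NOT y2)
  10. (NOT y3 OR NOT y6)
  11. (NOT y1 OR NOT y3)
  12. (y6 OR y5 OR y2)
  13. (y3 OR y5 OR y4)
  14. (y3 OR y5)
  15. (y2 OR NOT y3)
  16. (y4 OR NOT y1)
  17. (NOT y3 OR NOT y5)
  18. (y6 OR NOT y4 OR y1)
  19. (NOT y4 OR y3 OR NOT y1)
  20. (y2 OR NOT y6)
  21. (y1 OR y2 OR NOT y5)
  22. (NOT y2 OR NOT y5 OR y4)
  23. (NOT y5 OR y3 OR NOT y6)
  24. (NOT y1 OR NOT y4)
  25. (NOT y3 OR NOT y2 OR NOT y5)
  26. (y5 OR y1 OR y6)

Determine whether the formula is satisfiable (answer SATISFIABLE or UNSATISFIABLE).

UNSATISFIABLE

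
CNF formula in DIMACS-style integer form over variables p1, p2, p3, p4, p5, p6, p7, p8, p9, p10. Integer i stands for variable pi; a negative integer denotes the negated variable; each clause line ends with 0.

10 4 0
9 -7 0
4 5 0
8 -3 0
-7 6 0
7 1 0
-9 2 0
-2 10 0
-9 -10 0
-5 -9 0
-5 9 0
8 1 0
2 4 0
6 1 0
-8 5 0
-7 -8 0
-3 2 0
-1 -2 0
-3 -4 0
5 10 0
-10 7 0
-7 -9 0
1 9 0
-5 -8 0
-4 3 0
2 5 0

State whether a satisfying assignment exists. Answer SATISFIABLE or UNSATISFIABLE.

UNSATISFIABLE

p5 = True:
  propagation gives p9=False; an empty clause results — contradiction.
p5 = False:
  propagation gives p4=True, p8=False, p3=False; an empty clause results — contradiction.
Every branch closes, so no satisfying assignment exists.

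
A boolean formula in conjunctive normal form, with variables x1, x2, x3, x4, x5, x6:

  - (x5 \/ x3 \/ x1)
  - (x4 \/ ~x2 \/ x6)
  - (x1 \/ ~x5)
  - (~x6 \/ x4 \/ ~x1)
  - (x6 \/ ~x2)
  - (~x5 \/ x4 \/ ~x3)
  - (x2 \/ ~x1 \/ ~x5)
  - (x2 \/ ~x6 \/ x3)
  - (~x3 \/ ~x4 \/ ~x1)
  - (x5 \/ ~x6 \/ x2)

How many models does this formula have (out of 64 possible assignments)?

Split on x1, then x2.
  x1=T, x2=T: remaining (x3,x4,x5,x6) ∈ {(F,T,F,T); (F,T,T,T)} — 2.
  x1=T, x2=F: remaining (x3,x4,x5,x6) ∈ {(F,F,F,F); (F,T,F,F); (T,F,F,F)} — 3.
  x1=F, x2=T: remaining (x3,x4,x5,x6) ∈ {(T,F,F,T); (T,T,F,T)} — 2.
  x1=F, x2=F: remaining (x3,x4,x5,x6) ∈ {(T,F,F,F); (T,T,F,F)} — 2.
Total: 2 + 3 + 2 + 2 = 9.

9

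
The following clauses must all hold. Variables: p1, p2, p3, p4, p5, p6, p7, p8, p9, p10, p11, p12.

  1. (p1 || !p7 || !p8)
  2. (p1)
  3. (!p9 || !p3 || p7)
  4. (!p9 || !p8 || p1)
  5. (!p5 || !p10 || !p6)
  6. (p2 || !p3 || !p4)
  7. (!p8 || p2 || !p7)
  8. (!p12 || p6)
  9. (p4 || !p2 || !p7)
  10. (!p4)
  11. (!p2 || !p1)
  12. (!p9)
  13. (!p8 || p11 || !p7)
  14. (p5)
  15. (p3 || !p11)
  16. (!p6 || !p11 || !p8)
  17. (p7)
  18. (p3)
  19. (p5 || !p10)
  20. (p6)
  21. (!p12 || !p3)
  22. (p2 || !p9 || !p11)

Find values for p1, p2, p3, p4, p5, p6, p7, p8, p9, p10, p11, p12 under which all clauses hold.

Unit propagation: (p1) forces p1 = True.
(!p4) is a unit clause, so p4 = False.
The clause (!p2) is unit: p2 must be False.
The clause (!p9) is unit: p9 must be False.
The clause (p5) is unit: p5 must be True.
Unit propagation: (p7) forces p7 = True.
Unit propagation: (!p8) forces p8 = False.
The clause (p3) is unit: p3 must be True.
(p6) is a unit clause, so p6 = True.
The clause (!p10) is unit: p10 must be False.
Unit propagation: (!p12) forces p12 = False.
p11 is now unconstrained; take p11 = True.
Every clause has at least one true literal under this assignment.

p1=1, p2=0, p3=1, p4=0, p5=1, p6=1, p7=1, p8=0, p9=0, p10=0, p11=1, p12=0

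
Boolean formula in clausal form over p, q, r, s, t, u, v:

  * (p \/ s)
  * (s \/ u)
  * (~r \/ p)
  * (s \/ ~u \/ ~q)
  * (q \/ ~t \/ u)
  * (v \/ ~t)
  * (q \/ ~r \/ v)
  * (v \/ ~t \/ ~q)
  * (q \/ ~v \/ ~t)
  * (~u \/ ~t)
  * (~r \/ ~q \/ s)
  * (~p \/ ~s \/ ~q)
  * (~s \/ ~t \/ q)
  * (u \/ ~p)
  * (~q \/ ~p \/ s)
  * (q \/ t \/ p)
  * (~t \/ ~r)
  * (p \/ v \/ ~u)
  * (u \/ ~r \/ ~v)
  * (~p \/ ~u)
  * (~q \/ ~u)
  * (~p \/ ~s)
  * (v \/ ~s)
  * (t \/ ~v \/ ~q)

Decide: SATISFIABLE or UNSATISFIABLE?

Pure literal: r appears only negated; assign r = False.
Set p = False and propagate.
  then s is forced to True.
  then v is forced to True.
Set q = True and propagate.
  then u is forced to False.
  then t is forced to True.
Every clause has at least one true literal under this assignment.
So p=F  q=T  r=F  s=T  t=T  u=F  v=T is a satisfying assignment.

SATISFIABLE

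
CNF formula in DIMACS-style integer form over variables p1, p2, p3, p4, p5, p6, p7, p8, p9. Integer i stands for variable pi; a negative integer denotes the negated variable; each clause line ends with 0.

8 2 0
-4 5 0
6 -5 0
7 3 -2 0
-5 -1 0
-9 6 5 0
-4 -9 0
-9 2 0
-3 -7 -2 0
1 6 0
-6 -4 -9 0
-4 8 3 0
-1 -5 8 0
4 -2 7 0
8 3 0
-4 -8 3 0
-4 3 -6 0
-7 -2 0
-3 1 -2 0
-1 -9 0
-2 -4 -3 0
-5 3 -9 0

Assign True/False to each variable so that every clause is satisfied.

p9 occurs only negated in the remaining clauses — set p9 = False.
Set p1 = True and propagate.
  then p5 is forced to False.
  then p4 is forced to False.
Set p2 = False and propagate.
  then p8 is forced to True.
p3, p6, p7 are now unconstrained; take p3 = True, p6 = False, p7 = True.

p1=1, p2=0, p3=1, p4=0, p5=0, p6=0, p7=1, p8=1, p9=0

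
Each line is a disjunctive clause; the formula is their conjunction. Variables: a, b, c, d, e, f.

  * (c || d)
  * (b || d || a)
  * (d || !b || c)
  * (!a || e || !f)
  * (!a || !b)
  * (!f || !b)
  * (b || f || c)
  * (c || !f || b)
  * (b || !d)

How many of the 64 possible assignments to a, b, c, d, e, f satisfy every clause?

Split on b, then c.
  b=T, c=T: remaining (a,d,e,f) ∈ {(F,F,F,F); (F,F,T,F); (F,T,F,F); (F,T,T,F)} — 4.
  b=T, c=F: remaining (a,d,e,f) ∈ {(F,T,F,F); (F,T,T,F)} — 2.
  b=F, c=T: remaining (a,d,e,f) ∈ {(T,F,F,F); (T,F,T,F); (T,F,T,T)} — 3.
  b=F, c=F: a clause becomes empty — 0.
Total: 4 + 2 + 3 + 0 = 9.

9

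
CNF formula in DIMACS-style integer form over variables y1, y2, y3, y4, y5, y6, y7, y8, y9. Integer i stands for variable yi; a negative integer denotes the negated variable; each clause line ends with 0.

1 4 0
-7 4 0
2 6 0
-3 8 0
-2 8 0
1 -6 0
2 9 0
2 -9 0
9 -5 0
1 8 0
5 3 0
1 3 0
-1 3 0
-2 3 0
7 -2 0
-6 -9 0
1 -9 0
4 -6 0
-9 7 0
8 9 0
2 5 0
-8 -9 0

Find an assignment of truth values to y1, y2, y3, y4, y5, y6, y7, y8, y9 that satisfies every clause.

y1 = F, y2 = T, y3 = T, y4 = T, y5 = F, y6 = F, y7 = T, y8 = T, y9 = F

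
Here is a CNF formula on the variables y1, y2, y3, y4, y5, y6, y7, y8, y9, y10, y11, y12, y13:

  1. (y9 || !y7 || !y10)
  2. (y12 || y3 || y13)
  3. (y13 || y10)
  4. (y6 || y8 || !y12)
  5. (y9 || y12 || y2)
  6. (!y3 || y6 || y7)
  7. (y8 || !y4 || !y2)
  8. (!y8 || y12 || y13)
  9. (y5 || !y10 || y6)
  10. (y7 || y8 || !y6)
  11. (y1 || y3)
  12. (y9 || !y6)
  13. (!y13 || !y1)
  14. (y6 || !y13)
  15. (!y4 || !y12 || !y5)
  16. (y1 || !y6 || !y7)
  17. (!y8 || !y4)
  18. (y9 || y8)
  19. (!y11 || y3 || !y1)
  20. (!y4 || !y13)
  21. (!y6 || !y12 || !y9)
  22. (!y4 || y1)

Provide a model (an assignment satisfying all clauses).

y1=T, y2=T, y3=T, y4=F, y5=T, y6=F, y7=T, y8=T, y9=T, y10=T, y11=F, y12=T, y13=F

Check each clause:
  1. (!y7 || !y10 || y9) — y9 is true.
  2. (y13 || y3 || y12) — y3 is true.
  3. (y10 || y13) — y10 is true.
  4. (y6 || y8 || !y12) — y8 is true.
  5. (y9 || y12 || y2) — y9 is true.
  6. (y7 || !y3 || y6) — y7 is true.
  7. (!y2 || y8 || !y4) — y8 is true.
  8. (y13 || y12 || !y8) — y12 is true.
  9. (y6 || !y10 || y5) — y5 is true.
  10. (y7 || y8 || !y6) — y8 is true.
  11. (y3 || y1) — y1 is true.
  12. (!y6 || y9) — y9 is true.
  13. (!y1 || !y13) — !y13 is true.
  14. (y6 || !y13) — !y13 is true.
  15. (!y5 || !y4 || !y12) — !y4 is true.
  16. (!y6 || !y7 || y1) — !y6 is true.
  17. (!y4 || !y8) — !y4 is true.
  18. (y9 || y8) — y8 is true.
  19. (y3 || !y11 || !y1) — y3 is true.
  20. (!y4 || !y13) — !y13 is true.
  21. (!y6 || !y12 || !y9) — !y6 is true.
  22. (!y4 || y1) — y1 is true.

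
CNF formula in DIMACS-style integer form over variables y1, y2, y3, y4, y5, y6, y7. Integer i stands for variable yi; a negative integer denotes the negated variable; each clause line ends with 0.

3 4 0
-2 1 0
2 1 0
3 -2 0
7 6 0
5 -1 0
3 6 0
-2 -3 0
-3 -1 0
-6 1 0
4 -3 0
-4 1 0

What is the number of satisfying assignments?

2

The models are:
  y1=1 y2=0 y3=0 y4=1 y5=1 y6=1 y7=0
  y1=1 y2=0 y3=0 y4=1 y5=1 y6=1 y7=1
That's 2 in total.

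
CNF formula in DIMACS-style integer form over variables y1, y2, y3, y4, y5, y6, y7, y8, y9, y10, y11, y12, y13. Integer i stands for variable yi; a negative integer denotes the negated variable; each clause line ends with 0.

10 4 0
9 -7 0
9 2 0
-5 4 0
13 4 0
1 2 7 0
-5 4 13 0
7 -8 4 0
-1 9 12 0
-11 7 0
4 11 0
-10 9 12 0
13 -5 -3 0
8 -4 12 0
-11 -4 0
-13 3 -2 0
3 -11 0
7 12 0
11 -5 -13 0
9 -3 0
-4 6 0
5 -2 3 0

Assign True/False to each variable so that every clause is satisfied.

y1=False, y2=True, y3=False, y4=True, y5=True, y6=True, y7=False, y8=False, y9=True, y10=False, y11=False, y12=True, y13=False

Pure literal: y6 appears only positively; assign y6 = True.
Pure literal: y9 appears only positively; assign y9 = True.
Try y1 = False.
Set y2 = True and propagate.
Try y3 = False.
  then y13 is forced to False.
  then y4 is forced to True.
  then y11 is forced to False.
  then y5 is forced to True.
The remaining clauses are satisfied by y7 = False, y8 = False, y10 = False, y12 = True.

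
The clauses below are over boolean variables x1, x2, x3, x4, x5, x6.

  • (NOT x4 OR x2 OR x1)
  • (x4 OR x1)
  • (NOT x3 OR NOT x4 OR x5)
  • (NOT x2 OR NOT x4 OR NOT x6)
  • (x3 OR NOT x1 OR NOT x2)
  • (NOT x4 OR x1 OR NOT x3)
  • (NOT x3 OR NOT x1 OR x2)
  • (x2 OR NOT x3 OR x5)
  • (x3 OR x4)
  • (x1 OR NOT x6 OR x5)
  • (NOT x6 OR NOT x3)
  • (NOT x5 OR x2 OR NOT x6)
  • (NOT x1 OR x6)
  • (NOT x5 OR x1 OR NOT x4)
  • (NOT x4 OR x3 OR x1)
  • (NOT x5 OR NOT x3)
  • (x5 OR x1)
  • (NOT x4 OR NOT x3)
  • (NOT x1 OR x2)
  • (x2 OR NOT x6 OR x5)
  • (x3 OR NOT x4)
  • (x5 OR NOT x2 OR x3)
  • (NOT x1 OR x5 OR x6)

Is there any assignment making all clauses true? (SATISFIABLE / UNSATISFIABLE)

x1 = True:
  propagation gives x6=True, x3=False, x2=False; an empty clause results — contradiction.
x1 = False:
  propagation gives x4=True, x2=True, x6=False, x3=False; an empty clause results — contradiction.
Every branch closes, so no satisfying assignment exists.

UNSATISFIABLE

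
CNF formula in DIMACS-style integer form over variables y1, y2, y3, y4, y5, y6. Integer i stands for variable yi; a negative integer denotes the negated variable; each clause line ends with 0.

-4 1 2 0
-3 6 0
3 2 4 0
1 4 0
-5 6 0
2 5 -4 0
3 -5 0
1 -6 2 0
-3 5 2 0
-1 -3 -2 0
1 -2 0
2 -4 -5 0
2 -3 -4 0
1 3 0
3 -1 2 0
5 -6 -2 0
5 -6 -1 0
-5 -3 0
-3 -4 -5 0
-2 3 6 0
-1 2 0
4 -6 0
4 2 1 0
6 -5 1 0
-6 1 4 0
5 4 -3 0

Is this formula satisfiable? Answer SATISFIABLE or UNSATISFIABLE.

UNSATISFIABLE

y2 = True:
  propagation gives y1=True, y3=False, y5=False, y6=False; an empty clause results — contradiction.
y2 = False:
  propagation gives y1=False, y4=False; an empty clause results — contradiction.
Every branch closes, so no satisfying assignment exists.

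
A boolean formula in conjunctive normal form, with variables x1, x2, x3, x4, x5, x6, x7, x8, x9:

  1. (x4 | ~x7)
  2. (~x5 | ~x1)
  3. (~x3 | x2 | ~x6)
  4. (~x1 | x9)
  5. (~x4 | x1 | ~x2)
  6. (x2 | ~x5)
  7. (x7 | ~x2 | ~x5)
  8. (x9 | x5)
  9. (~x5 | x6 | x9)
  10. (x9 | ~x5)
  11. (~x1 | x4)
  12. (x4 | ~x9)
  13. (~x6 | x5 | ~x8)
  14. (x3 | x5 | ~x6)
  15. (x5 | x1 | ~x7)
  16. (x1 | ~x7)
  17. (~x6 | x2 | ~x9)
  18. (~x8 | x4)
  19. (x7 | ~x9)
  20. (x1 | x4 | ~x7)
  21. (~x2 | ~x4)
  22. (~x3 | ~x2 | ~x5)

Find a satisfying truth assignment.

x1=1  x2=0  x3=1  x4=1  x5=0  x6=0  x7=1  x8=0  x9=1

Check each clause:
  1. (x4 | ~x7) — x4 is true.
  2. (~x1 | ~x5) — ~x5 is true.
  3. (~x3 | x2 | ~x6) — ~x6 is true.
  4. (~x1 | x9) — x9 is true.
  5. (x1 | ~x2 | ~x4) — x1 is true.
  6. (x2 | ~x5) — ~x5 is true.
  7. (~x2 | ~x5 | x7) — ~x5 is true.
  8. (x5 | x9) — x9 is true.
  9. (~x5 | x9 | x6) — x9 is true.
  10. (x9 | ~x5) — x9 is true.
  11. (x4 | ~x1) — x4 is true.
  12. (x4 | ~x9) — x4 is true.
  13. (~x8 | ~x6 | x5) — ~x8 is true.
  14. (x3 | ~x6 | x5) — ~x6 is true.
  15. (x1 | ~x7 | x5) — x1 is true.
  16. (x1 | ~x7) — x1 is true.
  17. (~x6 | ~x9 | x2) — ~x6 is true.
  18. (x4 | ~x8) — ~x8 is true.
  19. (x7 | ~x9) — x7 is true.
  20. (~x7 | x4 | x1) — x4 is true.
  21. (~x2 | ~x4) — ~x2 is true.
  22. (~x2 | ~x3 | ~x5) — ~x5 is true.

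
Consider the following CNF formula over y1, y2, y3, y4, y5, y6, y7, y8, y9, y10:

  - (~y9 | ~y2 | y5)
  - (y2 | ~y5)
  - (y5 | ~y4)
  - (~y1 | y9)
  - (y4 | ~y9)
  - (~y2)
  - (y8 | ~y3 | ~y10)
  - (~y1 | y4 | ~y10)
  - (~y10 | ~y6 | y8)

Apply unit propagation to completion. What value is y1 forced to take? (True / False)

False

Unit clause (~y2) sets y2 = False.
(~y5 | y2): since y2 = False, the clause reduces to (~y5). y5 = False.
In (y5 | ~y4), y5 is now false; ~y4 must hold, so y4 = False.
From (~y9 | y4) and y4 = False: y9 = False.
In (y9 | ~y1), y9 is now false; ~y1 must hold, so y1 = False.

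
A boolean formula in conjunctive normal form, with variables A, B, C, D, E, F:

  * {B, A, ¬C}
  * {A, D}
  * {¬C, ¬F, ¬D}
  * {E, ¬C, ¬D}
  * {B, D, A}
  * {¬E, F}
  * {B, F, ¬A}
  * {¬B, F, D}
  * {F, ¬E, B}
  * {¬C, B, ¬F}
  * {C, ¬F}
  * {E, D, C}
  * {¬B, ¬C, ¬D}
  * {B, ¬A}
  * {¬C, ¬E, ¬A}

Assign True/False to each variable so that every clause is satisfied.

A=0  B=0  C=0  D=1  E=0  F=0

Check each clause:
  1. {¬C, B, A} — ¬C is true.
  2. {D, A} — D is true.
  3. {¬C, ¬D, ¬F} — ¬F is true.
  4. {E, ¬D, ¬C} — ¬C is true.
  5. {D, A, B} — D is true.
  6. {F, ¬E} — ¬E is true.
  7. {¬A, B, F} — ¬A is true.
  8. {F, ¬B, D} — D is true.
  9. {B, ¬E, F} — ¬E is true.
  10. {B, ¬C, ¬F} — ¬F is true.
  11. {¬F, C} — ¬F is true.
  12. {E, C, D} — D is true.
  13. {¬C, ¬B, ¬D} — ¬C is true.
  14. {¬A, B} — ¬A is true.
  15. {¬E, ¬C, ¬A} — ¬E is true.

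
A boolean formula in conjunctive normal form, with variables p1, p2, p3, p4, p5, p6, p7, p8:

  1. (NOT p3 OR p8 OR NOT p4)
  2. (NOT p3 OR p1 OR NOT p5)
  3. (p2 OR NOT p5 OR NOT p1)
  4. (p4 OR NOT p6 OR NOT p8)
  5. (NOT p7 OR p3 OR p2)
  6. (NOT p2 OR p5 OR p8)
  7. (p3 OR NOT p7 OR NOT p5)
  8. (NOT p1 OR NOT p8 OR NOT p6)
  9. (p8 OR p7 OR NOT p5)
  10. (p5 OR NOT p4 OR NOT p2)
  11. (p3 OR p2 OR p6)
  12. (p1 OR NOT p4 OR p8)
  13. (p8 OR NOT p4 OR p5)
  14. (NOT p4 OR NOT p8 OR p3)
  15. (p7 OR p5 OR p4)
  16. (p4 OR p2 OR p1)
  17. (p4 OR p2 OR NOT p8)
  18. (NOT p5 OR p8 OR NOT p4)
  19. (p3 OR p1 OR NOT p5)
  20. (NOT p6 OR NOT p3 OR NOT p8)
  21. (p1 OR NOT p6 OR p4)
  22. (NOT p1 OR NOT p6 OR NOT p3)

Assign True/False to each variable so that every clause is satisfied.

Try p1 = False.
For the remaining variables, p2 = True, p3 = False, p4 = False, p5 = False, p6 = False, p7 = True, p8 = True works.
Every clause has at least one true literal under this assignment.
Check each clause:
  1. (NOT p4 OR NOT p3 OR p8) — p8 is true.
  2. (p1 OR NOT p5 OR NOT p3) — NOT p5 is true.
  3. (NOT p1 OR p2 OR NOT p5) — p2 is true.
  4. (NOT p8 OR NOT p6 OR p4) — NOT p6 is true.
  5. (p2 OR p3 OR NOT p7) — p2 is true.
  6. (NOT p2 OR p5 OR p8) — p8 is true.
  7. (p3 OR NOT p7 OR NOT p5) — NOT p5 is true.
  8. (NOT p6 OR NOT p8 OR NOT p1) — NOT p6 is true.
  9. (p8 OR p7 OR NOT p5) — p8 is true.
  10. (NOT p2 OR NOT p4 OR p5) — NOT p4 is true.
  11. (p2 OR p6 OR p3) — p2 is true.
  12. (NOT p4 OR p8 OR p1) — p8 is true.
  13. (p8 OR p5 OR NOT p4) — p8 is true.
  14. (p3 OR NOT p8 OR NOT p4) — NOT p4 is true.
  15. (p5 OR p4 OR p7) — p7 is true.
  16. (p2 OR p4 OR p1) — p2 is true.
  17. (p2 OR NOT p8 OR p4) — p2 is true.
  18. (NOT p4 OR p8 OR NOT p5) — p8 is true.
  19. (p3 OR p1 OR NOT p5) — NOT p5 is true.
  20. (NOT p6 OR NOT p8 OR NOT p3) — NOT p6 is true.
  21. (NOT p6 OR p1 OR p4) — NOT p6 is true.
  22. (NOT p3 OR NOT p1 OR NOT p6) — NOT p6 is true.

p1=False  p2=True  p3=False  p4=False  p5=False  p6=False  p7=True  p8=True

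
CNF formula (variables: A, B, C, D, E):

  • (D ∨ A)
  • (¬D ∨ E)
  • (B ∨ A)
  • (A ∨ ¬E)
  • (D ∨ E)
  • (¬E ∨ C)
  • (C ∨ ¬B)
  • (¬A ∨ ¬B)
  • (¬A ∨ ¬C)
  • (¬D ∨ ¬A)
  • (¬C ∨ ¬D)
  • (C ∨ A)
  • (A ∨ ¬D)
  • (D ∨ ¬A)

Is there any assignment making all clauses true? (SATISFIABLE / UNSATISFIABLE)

A = True:
  propagation gives B=False, C=False, E=False, D=False; an empty clause results — contradiction.
A = False:
  propagation gives D=True; an empty clause results — contradiction.
Every branch closes, so no satisfying assignment exists.

UNSATISFIABLE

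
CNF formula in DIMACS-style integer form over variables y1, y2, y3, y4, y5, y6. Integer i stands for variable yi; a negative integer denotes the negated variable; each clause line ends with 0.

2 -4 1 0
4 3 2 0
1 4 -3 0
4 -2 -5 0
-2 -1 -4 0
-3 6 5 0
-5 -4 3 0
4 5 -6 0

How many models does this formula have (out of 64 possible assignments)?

Split on y4, then y2.
  y4=1, y2=1: 5 of the 16 assignments to (y1,y3,y5,y6) work.
  y4=1, y2=0: 5 of the 16 assignments to (y1,y3,y5,y6) work.
  y4=0, y2=1: remaining (y1,y3,y5,y6) ∈ {(0,0,0,0); (1,0,0,0)} — 2.
  y4=0, y2=0: remaining (y1,y3,y5,y6) ∈ {(1,1,1,0); (1,1,1,1)} — 2.
Total: 5 + 5 + 2 + 2 = 14.

14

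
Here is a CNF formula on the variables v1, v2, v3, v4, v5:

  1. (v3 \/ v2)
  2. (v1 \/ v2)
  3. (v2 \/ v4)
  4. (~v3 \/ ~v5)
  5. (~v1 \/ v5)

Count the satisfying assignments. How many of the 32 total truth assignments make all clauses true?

8

The models are:
  v1=F v2=T v3=F v4=F v5=F
  v1=F v2=T v3=F v4=F v5=T
  v1=F v2=T v3=F v4=T v5=F
  v1=F v2=T v3=F v4=T v5=T
  v1=F v2=T v3=T v4=F v5=F
  v1=F v2=T v3=T v4=T v5=F
  v1=T v2=T v3=F v4=F v5=T
  v1=T v2=T v3=F v4=T v5=T
Count: 8.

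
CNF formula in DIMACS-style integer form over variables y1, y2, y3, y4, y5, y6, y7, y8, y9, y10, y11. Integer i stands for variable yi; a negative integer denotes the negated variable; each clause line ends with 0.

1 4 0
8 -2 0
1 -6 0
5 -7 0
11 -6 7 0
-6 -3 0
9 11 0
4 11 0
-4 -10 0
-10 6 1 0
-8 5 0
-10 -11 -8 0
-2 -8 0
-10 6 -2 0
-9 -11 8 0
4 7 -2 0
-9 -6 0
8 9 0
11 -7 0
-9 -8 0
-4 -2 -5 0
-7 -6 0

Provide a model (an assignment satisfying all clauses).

Pure literal: y1 appears only positively; assign y1 = True.
y2 occurs only negated in the remaining clauses — set y2 = False.
Set y3 = True and propagate.
  then y6 is forced to False.
Branch on y4: take y4 = True.
  then y10 is forced to False.
Branch on y5: take y5 = True.
For the remaining variables, y7 = False, y8 = False, y9 = True, y11 = False works.
Every clause has at least one true literal under this assignment.

y1 = True, y2 = False, y3 = True, y4 = True, y5 = True, y6 = False, y7 = False, y8 = False, y9 = True, y10 = False, y11 = False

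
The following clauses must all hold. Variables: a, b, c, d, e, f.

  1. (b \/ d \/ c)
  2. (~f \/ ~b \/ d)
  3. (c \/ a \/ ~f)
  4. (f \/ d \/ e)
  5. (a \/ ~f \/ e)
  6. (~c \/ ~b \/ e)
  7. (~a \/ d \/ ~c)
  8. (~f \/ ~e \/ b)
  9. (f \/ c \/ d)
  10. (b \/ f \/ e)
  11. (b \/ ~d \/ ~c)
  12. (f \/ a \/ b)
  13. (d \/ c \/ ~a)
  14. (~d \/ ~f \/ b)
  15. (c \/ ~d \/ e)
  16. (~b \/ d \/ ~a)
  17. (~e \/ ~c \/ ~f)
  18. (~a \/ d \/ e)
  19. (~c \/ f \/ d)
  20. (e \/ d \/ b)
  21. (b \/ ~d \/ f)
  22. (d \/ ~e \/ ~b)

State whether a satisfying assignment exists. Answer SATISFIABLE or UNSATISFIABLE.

SATISFIABLE

Branch on a: take a = False.
Set b = True and propagate.
Set c = True and propagate.
  then e is forced to True.
  then f is forced to False.
  then d is forced to True.
Every clause has at least one true literal under this assignment.
So a=F, b=T, c=T, d=T, e=T, f=F is a satisfying assignment.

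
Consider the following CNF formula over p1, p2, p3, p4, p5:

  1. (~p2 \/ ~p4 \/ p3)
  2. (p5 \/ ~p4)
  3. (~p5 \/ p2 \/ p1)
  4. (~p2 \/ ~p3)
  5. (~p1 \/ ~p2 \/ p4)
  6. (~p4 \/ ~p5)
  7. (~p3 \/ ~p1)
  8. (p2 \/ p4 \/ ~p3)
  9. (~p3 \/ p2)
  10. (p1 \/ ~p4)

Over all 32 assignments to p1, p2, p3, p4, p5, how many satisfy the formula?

5

The models are:
  p1=F p2=F p3=F p4=F p5=F
  p1=F p2=T p3=F p4=F p5=F
  p1=F p2=T p3=F p4=F p5=T
  p1=T p2=F p3=F p4=F p5=F
  p1=T p2=F p3=F p4=F p5=T
Count: 5.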